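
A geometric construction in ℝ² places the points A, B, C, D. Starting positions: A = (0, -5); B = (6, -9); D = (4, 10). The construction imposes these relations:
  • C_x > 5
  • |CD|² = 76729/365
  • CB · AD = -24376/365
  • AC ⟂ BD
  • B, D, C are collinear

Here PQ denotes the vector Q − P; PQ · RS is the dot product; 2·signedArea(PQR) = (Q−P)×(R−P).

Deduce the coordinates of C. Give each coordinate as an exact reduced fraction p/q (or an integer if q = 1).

C = (2014/365, -1613/365)

1. C_x = 2014/365  [B, D, C are collinear ∩ AC ⟂ BD]
2. C_y = -1613/365  [B, D, C are collinear ∩ AC ⟂ BD]
   → C = (2014/365, -1613/365)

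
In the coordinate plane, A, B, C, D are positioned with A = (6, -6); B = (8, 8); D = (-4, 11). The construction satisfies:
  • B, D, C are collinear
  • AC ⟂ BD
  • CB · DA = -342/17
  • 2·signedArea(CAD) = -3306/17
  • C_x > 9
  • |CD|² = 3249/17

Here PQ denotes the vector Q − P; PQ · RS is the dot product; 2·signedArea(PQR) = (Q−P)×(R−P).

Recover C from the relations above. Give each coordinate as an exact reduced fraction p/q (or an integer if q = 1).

C = (160/17, 130/17)

1. C_x = 160/17  [B, D, C are collinear ∩ AC ⟂ BD]
2. C_y = 130/17  [B, D, C are collinear ∩ AC ⟂ BD]
   → C = (160/17, 130/17)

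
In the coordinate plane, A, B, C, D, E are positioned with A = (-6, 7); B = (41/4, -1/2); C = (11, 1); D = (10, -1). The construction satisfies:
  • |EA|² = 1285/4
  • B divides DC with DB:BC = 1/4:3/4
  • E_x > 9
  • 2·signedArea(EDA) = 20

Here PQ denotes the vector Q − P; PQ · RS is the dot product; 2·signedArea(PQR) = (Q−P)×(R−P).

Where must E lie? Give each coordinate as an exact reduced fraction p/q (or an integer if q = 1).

E = (19/2, -2)

1. E_x = 19/2  [line -8·x + -16·y + 44 = 0 ∩ |EA|² = 1285/4]
2. E_y = -2  [line -8·x + -16·y + 44 = 0 ∩ |EA|² = 1285/4]
   → E = (19/2, -2)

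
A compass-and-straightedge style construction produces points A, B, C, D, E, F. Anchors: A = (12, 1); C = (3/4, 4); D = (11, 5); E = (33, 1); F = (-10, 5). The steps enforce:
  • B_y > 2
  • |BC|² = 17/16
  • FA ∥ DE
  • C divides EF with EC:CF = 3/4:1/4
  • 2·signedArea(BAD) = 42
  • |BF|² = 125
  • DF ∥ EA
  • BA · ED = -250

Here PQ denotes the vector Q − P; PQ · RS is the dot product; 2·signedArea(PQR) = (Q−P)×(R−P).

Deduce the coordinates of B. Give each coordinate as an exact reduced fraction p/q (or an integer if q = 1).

1. B_x = 1  [BA · ED = -250 ∩ 2·signedArea(BAD) = 42]
2. B_y = 3  [BA · ED = -250 ∩ 2·signedArea(BAD) = 42]
   → B = (1, 3)

B = (1, 3)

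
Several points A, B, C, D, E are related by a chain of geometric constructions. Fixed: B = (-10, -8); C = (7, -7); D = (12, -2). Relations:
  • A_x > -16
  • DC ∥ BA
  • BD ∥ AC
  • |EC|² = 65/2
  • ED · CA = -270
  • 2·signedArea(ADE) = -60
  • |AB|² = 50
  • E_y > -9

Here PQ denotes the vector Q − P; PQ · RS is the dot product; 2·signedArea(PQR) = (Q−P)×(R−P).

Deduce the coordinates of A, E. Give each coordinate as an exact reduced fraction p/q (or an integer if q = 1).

1. A_x = -15  [BD ∥ AC ∩ DC ∥ BA]
2. A_y = -13  [BD ∥ AC ∩ DC ∥ BA]
   → A = (-15, -13)
3. E_x = 3/2  [ED · CA = -270 ∩ 2·signedArea(ADE) = -60]
4. E_y = -17/2  [ED · CA = -270 ∩ 2·signedArea(ADE) = -60]
   → E = (3/2, -17/2)

A = (-15, -13)
E = (3/2, -17/2)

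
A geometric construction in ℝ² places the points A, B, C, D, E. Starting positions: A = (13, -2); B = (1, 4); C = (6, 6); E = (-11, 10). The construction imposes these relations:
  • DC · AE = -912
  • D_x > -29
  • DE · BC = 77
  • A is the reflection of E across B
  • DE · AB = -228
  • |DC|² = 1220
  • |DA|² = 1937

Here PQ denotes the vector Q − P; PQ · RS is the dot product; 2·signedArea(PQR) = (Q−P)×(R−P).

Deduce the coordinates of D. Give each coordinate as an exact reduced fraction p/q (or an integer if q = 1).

D = (-28, 14)

1. D_x = -28  [DE · AB = -228 ∩ DE · BC = 77]
2. D_y = 14  [DE · AB = -228 ∩ DE · BC = 77]
   → D = (-28, 14)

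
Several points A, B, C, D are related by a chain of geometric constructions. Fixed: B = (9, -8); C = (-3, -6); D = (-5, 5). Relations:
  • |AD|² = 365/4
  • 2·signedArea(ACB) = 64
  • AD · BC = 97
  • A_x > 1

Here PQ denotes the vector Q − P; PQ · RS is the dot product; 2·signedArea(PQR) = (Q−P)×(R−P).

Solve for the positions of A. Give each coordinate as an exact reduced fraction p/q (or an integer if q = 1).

1. A_x = 2  [2·signedArea(ACB) = 64 ∩ AD · BC = 97]
2. A_y = -3/2  [2·signedArea(ACB) = 64 ∩ AD · BC = 97]
   → A = (2, -3/2)

A = (2, -3/2)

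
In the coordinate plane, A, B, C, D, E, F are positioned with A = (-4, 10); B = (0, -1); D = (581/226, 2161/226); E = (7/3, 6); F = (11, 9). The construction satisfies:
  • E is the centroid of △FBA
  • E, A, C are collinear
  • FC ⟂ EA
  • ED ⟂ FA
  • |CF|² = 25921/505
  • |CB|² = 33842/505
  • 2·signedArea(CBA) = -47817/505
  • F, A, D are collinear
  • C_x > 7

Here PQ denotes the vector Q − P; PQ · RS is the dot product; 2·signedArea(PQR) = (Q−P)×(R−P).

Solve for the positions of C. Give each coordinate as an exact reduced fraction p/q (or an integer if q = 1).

1. C_x = 3623/505  [E, A, C are collinear ∩ FC ⟂ EA]
2. C_y = 1486/505  [E, A, C are collinear ∩ FC ⟂ EA]
   → C = (3623/505, 1486/505)

C = (3623/505, 1486/505)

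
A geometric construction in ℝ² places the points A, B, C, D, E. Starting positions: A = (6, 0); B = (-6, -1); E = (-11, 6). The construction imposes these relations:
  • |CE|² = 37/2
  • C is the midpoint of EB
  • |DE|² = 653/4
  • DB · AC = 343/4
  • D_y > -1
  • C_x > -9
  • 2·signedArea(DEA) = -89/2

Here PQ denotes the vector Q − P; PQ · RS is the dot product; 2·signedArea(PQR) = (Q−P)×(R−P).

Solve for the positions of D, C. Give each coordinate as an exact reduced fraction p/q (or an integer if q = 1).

1. C_x = -17/2  [C is the midpoint of EB]
2. C_y = 5/2  [C is the midpoint of EB]
   → C = (-17/2, 5/2)
3. D_x = 0  [2·signedArea(DEA) = -89/2 ∩ DB · AC = 343/4]
4. D_y = -1/2  [2·signedArea(DEA) = -89/2 ∩ DB · AC = 343/4]
   → D = (0, -1/2)

C = (-17/2, 5/2)
D = (0, -1/2)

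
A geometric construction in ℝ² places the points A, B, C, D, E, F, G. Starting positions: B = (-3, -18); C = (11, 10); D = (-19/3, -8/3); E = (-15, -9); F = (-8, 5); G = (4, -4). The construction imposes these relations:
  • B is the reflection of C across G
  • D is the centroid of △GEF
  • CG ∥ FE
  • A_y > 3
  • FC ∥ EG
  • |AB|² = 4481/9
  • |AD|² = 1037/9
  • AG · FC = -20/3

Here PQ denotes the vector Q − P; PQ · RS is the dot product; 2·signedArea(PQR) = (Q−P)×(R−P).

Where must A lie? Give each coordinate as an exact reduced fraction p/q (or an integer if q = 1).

A = (7/3, 11/3)

1. A_x = 7/3  [line -19·x + -5·y + 188/3 = 0 ∩ |AB|² = 4481/9]
2. A_y = 11/3  [line -19·x + -5·y + 188/3 = 0 ∩ |AB|² = 4481/9]
   → A = (7/3, 11/3)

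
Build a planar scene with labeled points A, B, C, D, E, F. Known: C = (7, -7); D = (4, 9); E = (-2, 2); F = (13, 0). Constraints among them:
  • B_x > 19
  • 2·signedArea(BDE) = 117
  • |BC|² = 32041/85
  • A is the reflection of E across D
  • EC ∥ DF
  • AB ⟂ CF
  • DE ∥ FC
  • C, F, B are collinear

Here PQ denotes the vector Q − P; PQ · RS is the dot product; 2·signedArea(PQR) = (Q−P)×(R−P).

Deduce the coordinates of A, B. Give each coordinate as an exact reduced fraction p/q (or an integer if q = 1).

A = (10, 16)
B = (1669/85, 658/85)

1. A_x = 10  [A is the reflection of E across D]
2. A_y = 16  [A is the reflection of E across D]
   → A = (10, 16)
3. B_x = 1669/85  [C, F, B are collinear ∩ AB ⟂ CF]
4. B_y = 658/85  [C, F, B are collinear ∩ AB ⟂ CF]
   → B = (1669/85, 658/85)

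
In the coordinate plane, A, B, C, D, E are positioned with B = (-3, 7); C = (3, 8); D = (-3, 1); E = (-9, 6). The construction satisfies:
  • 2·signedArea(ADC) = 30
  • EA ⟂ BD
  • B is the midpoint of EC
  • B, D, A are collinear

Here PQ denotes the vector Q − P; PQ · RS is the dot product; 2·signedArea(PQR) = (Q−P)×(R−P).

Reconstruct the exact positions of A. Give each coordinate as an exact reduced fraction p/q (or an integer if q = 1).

1. A_x = -3  [B, D, A are collinear ∩ EA ⟂ BD]
2. A_y = 6  [B, D, A are collinear ∩ EA ⟂ BD]
   → A = (-3, 6)

A = (-3, 6)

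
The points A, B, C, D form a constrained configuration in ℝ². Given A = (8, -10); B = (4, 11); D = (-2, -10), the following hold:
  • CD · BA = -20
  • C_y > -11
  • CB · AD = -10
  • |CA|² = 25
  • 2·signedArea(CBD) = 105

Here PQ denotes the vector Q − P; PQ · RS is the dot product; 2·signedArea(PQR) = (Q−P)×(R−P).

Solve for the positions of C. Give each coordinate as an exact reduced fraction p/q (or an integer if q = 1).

C = (3, -10)

1. C_x = 3  [2·signedArea(CBD) = 105 ∩ CD · BA = -20]
2. C_y = -10  [2·signedArea(CBD) = 105 ∩ CD · BA = -20]
   → C = (3, -10)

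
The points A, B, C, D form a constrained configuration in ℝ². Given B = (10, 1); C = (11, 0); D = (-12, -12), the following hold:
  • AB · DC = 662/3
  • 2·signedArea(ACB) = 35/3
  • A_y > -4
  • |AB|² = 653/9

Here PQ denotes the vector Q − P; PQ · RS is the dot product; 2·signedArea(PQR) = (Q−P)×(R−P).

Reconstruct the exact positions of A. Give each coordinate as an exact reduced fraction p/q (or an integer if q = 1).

A = (8/3, -10/3)

1. A_x = 8/3  [AB · DC = 662/3 ∩ 2·signedArea(ACB) = 35/3]
2. A_y = -10/3  [AB · DC = 662/3 ∩ 2·signedArea(ACB) = 35/3]
   → A = (8/3, -10/3)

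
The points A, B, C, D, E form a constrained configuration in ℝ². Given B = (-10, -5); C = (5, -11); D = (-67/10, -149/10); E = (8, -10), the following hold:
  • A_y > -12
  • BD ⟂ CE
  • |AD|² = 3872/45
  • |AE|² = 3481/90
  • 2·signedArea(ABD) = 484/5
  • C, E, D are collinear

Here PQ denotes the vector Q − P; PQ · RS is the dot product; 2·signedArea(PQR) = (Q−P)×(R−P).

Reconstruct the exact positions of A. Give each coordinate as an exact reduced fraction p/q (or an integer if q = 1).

1. A_x = 21/10  [line 99/10·x + 33/10·y + 187/10 = 0 ∩ |AE|² = 3481/90]
2. A_y = -359/30  [line 99/10·x + 33/10·y + 187/10 = 0 ∩ |AE|² = 3481/90]
   → A = (21/10, -359/30)

A = (21/10, -359/30)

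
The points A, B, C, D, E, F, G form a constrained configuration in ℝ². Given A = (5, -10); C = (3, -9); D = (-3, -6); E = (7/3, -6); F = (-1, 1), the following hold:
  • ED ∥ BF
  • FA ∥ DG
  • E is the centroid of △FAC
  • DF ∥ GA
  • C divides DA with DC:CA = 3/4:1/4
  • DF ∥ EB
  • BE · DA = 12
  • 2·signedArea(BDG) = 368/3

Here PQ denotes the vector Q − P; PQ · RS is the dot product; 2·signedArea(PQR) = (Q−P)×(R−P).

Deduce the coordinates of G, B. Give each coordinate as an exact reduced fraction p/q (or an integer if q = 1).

B = (13/3, 1)
G = (3, -17)

1. G_x = 3  [DF ∥ GA ∩ FA ∥ DG]
2. G_y = -17  [DF ∥ GA ∩ FA ∥ DG]
   → G = (3, -17)
3. B_x = 13/3  [ED ∥ BF ∩ DF ∥ EB]
4. B_y = 1  [ED ∥ BF ∩ DF ∥ EB]
   → B = (13/3, 1)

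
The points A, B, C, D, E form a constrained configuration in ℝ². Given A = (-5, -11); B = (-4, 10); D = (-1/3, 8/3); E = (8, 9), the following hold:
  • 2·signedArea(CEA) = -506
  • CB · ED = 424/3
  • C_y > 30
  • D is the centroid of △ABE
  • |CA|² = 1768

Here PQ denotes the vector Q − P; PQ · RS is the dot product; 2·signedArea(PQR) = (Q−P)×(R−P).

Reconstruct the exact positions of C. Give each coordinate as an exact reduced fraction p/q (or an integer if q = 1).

C = (-3, 31)

1. C_x = -3  [CB · ED = 424/3 ∩ 2·signedArea(CEA) = -506]
2. C_y = 31  [CB · ED = 424/3 ∩ 2·signedArea(CEA) = -506]
   → C = (-3, 31)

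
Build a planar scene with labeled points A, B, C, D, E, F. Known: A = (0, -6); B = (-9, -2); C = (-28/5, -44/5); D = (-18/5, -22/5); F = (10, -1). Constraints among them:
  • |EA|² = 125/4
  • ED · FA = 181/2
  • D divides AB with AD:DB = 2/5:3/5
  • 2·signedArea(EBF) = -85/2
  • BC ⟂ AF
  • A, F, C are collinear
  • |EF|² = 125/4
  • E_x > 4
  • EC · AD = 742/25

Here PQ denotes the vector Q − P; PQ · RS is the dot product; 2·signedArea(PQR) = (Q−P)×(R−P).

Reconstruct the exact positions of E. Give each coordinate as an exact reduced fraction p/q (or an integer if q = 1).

1. E_x = 5  [2·signedArea(EBF) = -85/2 ∩ EC · AD = 742/25]
2. E_y = -7/2  [2·signedArea(EBF) = -85/2 ∩ EC · AD = 742/25]
   → E = (5, -7/2)

E = (5, -7/2)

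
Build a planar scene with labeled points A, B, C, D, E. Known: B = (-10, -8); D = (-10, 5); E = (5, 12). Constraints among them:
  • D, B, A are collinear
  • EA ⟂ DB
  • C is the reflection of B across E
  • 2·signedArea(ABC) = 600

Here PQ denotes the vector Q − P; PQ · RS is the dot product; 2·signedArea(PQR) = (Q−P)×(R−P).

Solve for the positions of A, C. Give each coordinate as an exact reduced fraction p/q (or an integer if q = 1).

A = (-10, 12)
C = (20, 32)

1. A_x = -10  [D, B, A are collinear ∩ EA ⟂ DB]
2. A_y = 12  [D, B, A are collinear ∩ EA ⟂ DB]
   → A = (-10, 12)
3. C_x = 20  [C is the reflection of B across E]
4. C_y = 32  [C is the reflection of B across E]
   → C = (20, 32)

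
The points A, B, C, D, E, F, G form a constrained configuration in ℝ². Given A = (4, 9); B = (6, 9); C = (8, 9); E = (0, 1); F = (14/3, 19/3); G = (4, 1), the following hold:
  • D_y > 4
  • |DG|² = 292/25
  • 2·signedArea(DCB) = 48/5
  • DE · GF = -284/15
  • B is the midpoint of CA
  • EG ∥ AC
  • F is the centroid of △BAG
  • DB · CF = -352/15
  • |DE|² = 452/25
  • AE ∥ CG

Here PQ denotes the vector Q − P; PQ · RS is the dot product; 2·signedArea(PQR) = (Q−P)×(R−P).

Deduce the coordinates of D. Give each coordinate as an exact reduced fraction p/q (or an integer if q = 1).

1. D_x = 14/5  [2·signedArea(DCB) = 48/5 ∩ DB · CF = -352/15]
2. D_y = 21/5  [2·signedArea(DCB) = 48/5 ∩ DB · CF = -352/15]
   → D = (14/5, 21/5)

D = (14/5, 21/5)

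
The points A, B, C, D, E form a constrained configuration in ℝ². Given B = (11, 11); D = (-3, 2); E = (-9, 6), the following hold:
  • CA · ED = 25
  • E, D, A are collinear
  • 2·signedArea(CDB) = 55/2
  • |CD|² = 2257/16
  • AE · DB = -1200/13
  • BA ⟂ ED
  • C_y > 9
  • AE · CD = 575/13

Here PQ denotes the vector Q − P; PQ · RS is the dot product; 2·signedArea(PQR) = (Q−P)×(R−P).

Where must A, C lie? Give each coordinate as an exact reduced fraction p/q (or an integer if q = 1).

A = (33/13, -22/13)
C = (6, 39/4)

1. A_x = 33/13  [E, D, A are collinear ∩ BA ⟂ ED]
2. A_y = -22/13  [E, D, A are collinear ∩ BA ⟂ ED]
   → A = (33/13, -22/13)
3. C_x = 6  [2·signedArea(CDB) = 55/2 ∩ AE · CD = 575/13]
4. C_y = 39/4  [2·signedArea(CDB) = 55/2 ∩ AE · CD = 575/13]
   → C = (6, 39/4)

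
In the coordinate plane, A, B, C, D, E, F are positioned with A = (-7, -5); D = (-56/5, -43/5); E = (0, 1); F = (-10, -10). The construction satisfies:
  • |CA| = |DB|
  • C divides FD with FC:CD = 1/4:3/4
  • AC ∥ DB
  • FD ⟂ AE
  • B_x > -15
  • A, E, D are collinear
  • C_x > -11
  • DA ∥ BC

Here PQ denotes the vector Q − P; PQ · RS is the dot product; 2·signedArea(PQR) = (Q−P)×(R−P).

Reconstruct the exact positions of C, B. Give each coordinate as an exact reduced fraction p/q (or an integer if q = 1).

1. C_x = -103/10  [C divides FD with FC:CD = 1/4:3/4]
2. C_y = -193/20  [C divides FD with FC:CD = 1/4:3/4]
   → C = (-103/10, -193/20)
3. B_x = -29/2  [DA ∥ BC ∩ AC ∥ DB]
4. B_y = -53/4  [DA ∥ BC ∩ AC ∥ DB]
   → B = (-29/2, -53/4)

B = (-29/2, -53/4)
C = (-103/10, -193/20)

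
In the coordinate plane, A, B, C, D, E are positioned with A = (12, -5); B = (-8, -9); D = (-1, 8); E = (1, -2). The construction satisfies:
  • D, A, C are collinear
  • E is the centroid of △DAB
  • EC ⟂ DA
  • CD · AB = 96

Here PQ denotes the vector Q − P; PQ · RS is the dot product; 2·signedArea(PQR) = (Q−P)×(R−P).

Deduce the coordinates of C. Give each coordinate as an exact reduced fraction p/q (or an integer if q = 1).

1. C_x = 5  [D, A, C are collinear ∩ EC ⟂ DA]
2. C_y = 2  [D, A, C are collinear ∩ EC ⟂ DA]
   → C = (5, 2)

C = (5, 2)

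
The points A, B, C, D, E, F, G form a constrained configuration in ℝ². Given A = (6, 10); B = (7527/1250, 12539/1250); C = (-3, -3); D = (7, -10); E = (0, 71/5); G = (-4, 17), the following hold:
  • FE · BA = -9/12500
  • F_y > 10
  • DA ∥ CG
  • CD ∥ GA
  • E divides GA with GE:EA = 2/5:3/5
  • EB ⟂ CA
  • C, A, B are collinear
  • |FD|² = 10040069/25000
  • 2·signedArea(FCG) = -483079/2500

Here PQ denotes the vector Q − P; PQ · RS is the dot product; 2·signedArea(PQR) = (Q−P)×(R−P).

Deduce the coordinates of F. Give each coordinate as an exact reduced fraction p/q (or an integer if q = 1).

F = (15027/2500, 25039/2500)

1. F_x = 15027/2500  [2·signedArea(FCG) = -483079/2500 ∩ FE · BA = -9/12500]
2. F_y = 25039/2500  [2·signedArea(FCG) = -483079/2500 ∩ FE · BA = -9/12500]
   → F = (15027/2500, 25039/2500)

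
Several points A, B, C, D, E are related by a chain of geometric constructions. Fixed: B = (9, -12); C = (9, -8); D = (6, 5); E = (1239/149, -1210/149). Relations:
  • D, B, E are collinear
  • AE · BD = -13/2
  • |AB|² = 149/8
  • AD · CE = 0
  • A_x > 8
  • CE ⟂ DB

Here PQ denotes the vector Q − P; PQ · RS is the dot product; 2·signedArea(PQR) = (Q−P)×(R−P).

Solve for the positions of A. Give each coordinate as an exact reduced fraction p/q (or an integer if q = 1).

1. A_x = 33/4  [AD · CE = 0 ∩ AE · BD = -13/2]
2. A_y = -31/4  [AD · CE = 0 ∩ AE · BD = -13/2]
   → A = (33/4, -31/4)

A = (33/4, -31/4)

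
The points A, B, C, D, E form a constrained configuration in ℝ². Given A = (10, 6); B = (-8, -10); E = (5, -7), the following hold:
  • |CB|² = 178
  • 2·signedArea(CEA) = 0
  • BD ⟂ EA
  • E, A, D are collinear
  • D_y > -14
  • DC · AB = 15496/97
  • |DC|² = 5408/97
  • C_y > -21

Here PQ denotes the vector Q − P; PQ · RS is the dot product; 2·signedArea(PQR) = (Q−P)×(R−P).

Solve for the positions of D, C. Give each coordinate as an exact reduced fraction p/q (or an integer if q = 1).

C = (-35/97, -2031/97)
D = (225/97, -1355/97)

1. D_x = 225/97  [E, A, D are collinear ∩ BD ⟂ EA]
2. D_y = -1355/97  [E, A, D are collinear ∩ BD ⟂ EA]
   → D = (225/97, -1355/97)
3. C_x = -35/97  [2·signedArea(CEA) = 0 ∩ DC · AB = 15496/97]
4. C_y = -2031/97  [2·signedArea(CEA) = 0 ∩ DC · AB = 15496/97]
   → C = (-35/97, -2031/97)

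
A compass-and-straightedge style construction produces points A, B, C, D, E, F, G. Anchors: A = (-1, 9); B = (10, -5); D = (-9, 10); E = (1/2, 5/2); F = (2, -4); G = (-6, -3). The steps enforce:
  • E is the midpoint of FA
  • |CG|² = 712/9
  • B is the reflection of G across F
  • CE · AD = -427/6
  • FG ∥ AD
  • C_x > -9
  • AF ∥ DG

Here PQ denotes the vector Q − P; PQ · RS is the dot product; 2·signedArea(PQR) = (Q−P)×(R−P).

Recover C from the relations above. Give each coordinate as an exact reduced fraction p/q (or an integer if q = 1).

1. C_x = -8  [line 8·x + -1·y + 209/3 = 0 ∩ |CG|² = 712/9]
2. C_y = 17/3  [line 8·x + -1·y + 209/3 = 0 ∩ |CG|² = 712/9]
   → C = (-8, 17/3)

C = (-8, 17/3)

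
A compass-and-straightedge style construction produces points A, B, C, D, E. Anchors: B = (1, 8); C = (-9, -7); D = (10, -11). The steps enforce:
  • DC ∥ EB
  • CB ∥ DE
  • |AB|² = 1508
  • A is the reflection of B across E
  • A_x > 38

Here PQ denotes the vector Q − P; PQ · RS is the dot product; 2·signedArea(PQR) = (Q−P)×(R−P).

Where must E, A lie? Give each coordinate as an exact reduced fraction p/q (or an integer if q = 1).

A = (39, 0)
E = (20, 4)

1. E_x = 20  [DC ∥ EB ∩ CB ∥ DE]
2. E_y = 4  [DC ∥ EB ∩ CB ∥ DE]
   → E = (20, 4)
3. A_x = 39  [A is the reflection of B across E]
4. A_y = 0  [A is the reflection of B across E]
   → A = (39, 0)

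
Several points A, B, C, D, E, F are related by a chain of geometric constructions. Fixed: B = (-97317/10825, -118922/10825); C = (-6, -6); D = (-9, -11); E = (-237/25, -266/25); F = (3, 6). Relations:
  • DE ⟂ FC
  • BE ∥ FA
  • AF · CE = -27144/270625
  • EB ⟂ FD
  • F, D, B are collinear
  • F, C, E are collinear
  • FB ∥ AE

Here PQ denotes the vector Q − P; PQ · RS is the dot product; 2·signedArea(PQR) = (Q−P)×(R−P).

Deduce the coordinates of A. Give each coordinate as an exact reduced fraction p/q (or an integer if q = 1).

1. A_x = 27171/10825  [FB ∥ AE ∩ BE ∥ FA]
2. A_y = 68694/10825  [FB ∥ AE ∩ BE ∥ FA]
   → A = (27171/10825, 68694/10825)

A = (27171/10825, 68694/10825)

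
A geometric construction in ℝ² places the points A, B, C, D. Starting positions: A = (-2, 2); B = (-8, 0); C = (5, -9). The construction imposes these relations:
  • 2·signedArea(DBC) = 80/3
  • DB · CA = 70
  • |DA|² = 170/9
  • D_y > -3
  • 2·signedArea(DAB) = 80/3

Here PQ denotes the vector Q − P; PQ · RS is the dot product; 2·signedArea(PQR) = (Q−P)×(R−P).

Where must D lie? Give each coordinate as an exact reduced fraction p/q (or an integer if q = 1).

1. D_x = -5/3  [2·signedArea(DBC) = 80/3 ∩ DB · CA = 70]
2. D_y = -7/3  [2·signedArea(DBC) = 80/3 ∩ DB · CA = 70]
   → D = (-5/3, -7/3)

D = (-5/3, -7/3)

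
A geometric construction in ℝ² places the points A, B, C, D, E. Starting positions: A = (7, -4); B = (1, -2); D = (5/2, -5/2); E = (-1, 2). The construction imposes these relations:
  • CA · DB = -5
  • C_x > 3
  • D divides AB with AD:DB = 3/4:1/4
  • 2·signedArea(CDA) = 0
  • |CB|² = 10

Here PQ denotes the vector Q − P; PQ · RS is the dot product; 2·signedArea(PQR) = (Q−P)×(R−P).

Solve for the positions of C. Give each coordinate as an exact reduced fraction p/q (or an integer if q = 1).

C = (4, -3)

1. C_x = 4  [2·signedArea(CDA) = 0 ∩ CA · DB = -5]
2. C_y = -3  [2·signedArea(CDA) = 0 ∩ CA · DB = -5]
   → C = (4, -3)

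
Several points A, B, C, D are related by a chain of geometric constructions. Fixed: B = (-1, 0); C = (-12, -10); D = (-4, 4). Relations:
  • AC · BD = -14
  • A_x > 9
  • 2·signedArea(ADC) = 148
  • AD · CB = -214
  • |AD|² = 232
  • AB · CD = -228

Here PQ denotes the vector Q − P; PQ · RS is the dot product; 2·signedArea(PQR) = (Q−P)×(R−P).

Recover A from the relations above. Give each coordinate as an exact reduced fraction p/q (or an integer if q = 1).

1. A_x = 10  [AB · CD = -228 ∩ 2·signedArea(ADC) = 148]
2. A_y = 10  [AB · CD = -228 ∩ 2·signedArea(ADC) = 148]
   → A = (10, 10)

A = (10, 10)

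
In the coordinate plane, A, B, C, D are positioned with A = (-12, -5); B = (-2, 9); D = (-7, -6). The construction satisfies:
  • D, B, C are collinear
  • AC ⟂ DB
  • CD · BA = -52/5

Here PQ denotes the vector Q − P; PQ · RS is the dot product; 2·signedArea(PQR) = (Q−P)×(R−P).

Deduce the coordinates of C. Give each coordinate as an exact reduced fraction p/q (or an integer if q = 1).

1. C_x = -36/5  [D, B, C are collinear ∩ AC ⟂ DB]
2. C_y = -33/5  [D, B, C are collinear ∩ AC ⟂ DB]
   → C = (-36/5, -33/5)

C = (-36/5, -33/5)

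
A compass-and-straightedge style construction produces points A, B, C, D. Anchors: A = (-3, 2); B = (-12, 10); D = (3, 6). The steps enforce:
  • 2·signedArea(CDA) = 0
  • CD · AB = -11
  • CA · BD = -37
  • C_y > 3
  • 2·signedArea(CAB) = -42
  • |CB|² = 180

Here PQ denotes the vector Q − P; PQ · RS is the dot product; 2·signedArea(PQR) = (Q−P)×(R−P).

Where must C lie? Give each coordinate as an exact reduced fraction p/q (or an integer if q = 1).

C = (0, 4)

1. C_x = 0  [2·signedArea(CDA) = 0 ∩ CA · BD = -37]
2. C_y = 4  [2·signedArea(CDA) = 0 ∩ CA · BD = -37]
   → C = (0, 4)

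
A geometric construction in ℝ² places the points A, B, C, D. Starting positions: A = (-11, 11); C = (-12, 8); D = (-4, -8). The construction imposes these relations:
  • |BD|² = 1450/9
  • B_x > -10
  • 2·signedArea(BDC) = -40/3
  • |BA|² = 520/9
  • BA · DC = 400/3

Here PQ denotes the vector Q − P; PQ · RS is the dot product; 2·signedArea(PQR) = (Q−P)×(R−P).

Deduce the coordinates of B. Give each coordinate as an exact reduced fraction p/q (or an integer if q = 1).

1. B_x = -9  [BA · DC = 400/3 ∩ 2·signedArea(BDC) = -40/3]
2. B_y = 11/3  [BA · DC = 400/3 ∩ 2·signedArea(BDC) = -40/3]
   → B = (-9, 11/3)

B = (-9, 11/3)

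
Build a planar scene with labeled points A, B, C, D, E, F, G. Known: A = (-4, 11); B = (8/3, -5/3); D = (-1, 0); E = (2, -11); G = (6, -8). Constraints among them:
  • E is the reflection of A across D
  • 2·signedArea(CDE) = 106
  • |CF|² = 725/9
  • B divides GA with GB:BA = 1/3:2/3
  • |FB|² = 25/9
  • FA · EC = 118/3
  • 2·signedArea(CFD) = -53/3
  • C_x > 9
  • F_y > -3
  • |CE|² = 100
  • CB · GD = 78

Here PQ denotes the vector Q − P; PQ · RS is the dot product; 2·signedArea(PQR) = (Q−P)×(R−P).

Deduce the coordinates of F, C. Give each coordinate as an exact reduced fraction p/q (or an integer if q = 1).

1. C_x = 10  [CB · GD = 78 ∩ 2·signedArea(CDE) = 106]
2. C_y = -5  [CB · GD = 78 ∩ 2·signedArea(CDE) = 106]
   → C = (10, -5)
3. F_x = 4/3  [FA · EC = 118/3 ∩ 2·signedArea(CFD) = -53/3]
4. F_y = -8/3  [FA · EC = 118/3 ∩ 2·signedArea(CFD) = -53/3]
   → F = (4/3, -8/3)

C = (10, -5)
F = (4/3, -8/3)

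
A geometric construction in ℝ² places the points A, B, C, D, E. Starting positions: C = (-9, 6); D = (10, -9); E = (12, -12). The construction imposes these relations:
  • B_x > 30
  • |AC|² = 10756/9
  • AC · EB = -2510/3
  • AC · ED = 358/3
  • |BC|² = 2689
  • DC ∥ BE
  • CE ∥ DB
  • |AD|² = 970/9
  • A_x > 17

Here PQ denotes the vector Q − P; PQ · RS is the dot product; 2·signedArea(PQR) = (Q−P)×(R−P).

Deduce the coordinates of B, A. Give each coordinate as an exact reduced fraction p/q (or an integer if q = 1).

A = (53/3, -16)
B = (31, -27)

1. B_x = 31  [DC ∥ BE ∩ CE ∥ DB]
2. B_y = -27  [DC ∥ BE ∩ CE ∥ DB]
   → B = (31, -27)
3. A_x = 53/3  [AC · ED = 358/3 ∩ AC · EB = -2510/3]
4. A_y = -16  [AC · ED = 358/3 ∩ AC · EB = -2510/3]
   → A = (53/3, -16)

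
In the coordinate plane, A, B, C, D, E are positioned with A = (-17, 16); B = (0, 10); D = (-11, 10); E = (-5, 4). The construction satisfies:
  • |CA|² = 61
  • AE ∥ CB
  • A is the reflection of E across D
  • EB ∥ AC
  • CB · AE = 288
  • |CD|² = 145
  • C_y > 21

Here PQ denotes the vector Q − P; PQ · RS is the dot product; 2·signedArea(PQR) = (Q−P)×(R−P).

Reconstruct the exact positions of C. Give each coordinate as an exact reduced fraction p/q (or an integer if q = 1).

C = (-12, 22)

1. C_x = -12  [AE ∥ CB ∩ EB ∥ AC]
2. C_y = 22  [AE ∥ CB ∩ EB ∥ AC]
   → C = (-12, 22)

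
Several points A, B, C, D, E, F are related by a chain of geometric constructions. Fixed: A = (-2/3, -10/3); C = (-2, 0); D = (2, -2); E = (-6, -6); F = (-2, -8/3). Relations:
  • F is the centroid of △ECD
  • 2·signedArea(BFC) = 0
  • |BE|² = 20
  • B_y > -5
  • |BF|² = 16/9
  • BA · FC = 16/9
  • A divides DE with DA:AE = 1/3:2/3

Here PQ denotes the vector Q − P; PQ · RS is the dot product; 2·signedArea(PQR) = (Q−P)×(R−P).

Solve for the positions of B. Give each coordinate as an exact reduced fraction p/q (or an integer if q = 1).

B = (-2, -4)

1. B_x = -2  [2·signedArea(BFC) = 0 ∩ BA · FC = 16/9]
2. B_y = -4  [2·signedArea(BFC) = 0 ∩ BA · FC = 16/9]
   → B = (-2, -4)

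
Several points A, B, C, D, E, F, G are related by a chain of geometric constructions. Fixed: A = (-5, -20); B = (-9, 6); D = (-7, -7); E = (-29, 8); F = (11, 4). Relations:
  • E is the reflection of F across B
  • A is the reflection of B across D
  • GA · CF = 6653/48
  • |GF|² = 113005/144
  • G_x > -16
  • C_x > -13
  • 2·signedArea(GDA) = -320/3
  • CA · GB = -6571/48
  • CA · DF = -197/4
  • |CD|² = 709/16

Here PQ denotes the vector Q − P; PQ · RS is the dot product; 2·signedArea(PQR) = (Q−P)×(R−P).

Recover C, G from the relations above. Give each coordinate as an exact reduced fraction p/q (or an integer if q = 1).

1. G_x = -31/2  [line 13·x + 2·y + 635/3 = 0 ∩ |GF|² = 113005/144]
2. G_y = -61/12  [line 13·x + 2·y + 635/3 = 0 ∩ |GF|² = 113005/144]
   → G = (-31/2, -61/12)
3. C_x = -25/2  [CA · GB = -6571/48 ∩ CA · DF = -197/4]
4. C_y = -13/4  [CA · GB = -6571/48 ∩ CA · DF = -197/4]
   → C = (-25/2, -13/4)

C = (-25/2, -13/4)
G = (-31/2, -61/12)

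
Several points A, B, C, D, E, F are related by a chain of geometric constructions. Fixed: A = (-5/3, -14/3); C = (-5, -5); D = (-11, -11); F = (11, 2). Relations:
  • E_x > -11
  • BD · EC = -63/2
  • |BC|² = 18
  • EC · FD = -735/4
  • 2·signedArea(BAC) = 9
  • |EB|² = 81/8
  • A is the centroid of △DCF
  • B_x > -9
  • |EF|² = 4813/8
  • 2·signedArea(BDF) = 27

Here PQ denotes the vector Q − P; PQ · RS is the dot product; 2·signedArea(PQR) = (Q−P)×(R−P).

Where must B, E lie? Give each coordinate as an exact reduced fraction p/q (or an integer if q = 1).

B = (-8, -8)
E = (-41/4, -41/4)

1. B_x = -8  [2·signedArea(BDF) = 27 ∩ 2·signedArea(BAC) = 9]
2. B_y = -8  [2·signedArea(BDF) = 27 ∩ 2·signedArea(BAC) = 9]
   → B = (-8, -8)
3. E_x = -41/4  [EC · FD = -735/4 ∩ BD · EC = -63/2]
4. E_y = -41/4  [EC · FD = -735/4 ∩ BD · EC = -63/2]
   → E = (-41/4, -41/4)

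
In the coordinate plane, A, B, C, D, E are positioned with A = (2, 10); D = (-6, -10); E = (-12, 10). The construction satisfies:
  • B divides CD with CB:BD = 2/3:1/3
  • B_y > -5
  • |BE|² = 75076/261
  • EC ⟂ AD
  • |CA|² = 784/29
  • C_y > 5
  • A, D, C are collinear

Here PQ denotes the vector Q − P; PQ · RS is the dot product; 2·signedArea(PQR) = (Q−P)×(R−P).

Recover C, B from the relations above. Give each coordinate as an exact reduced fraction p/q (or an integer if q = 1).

1. C_x = 2/29  [A, D, C are collinear ∩ EC ⟂ AD]
2. C_y = 150/29  [A, D, C are collinear ∩ EC ⟂ AD]
   → C = (2/29, 150/29)
3. B_x = -346/87  [B divides CD with CB:BD = 2/3:1/3]
4. B_y = -430/87  [B divides CD with CB:BD = 2/3:1/3]
   → B = (-346/87, -430/87)

B = (-346/87, -430/87)
C = (2/29, 150/29)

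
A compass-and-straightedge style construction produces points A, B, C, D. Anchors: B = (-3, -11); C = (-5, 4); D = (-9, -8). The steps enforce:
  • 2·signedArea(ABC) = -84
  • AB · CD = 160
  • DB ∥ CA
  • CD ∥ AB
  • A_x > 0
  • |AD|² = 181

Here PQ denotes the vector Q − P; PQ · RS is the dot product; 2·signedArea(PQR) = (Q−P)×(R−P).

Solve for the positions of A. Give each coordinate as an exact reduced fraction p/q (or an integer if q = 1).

1. A_x = 1  [CD ∥ AB ∩ DB ∥ CA]
2. A_y = 1  [CD ∥ AB ∩ DB ∥ CA]
   → A = (1, 1)

A = (1, 1)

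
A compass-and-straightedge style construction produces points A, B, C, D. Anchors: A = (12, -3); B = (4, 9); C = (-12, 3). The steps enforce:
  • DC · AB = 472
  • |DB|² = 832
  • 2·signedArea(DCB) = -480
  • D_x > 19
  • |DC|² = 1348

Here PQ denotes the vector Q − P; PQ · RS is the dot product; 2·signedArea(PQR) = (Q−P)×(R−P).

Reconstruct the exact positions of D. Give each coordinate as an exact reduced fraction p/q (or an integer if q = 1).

D = (20, -15)

1. D_x = 20  [DC · AB = 472 ∩ 2·signedArea(DCB) = -480]
2. D_y = -15  [DC · AB = 472 ∩ 2·signedArea(DCB) = -480]
   → D = (20, -15)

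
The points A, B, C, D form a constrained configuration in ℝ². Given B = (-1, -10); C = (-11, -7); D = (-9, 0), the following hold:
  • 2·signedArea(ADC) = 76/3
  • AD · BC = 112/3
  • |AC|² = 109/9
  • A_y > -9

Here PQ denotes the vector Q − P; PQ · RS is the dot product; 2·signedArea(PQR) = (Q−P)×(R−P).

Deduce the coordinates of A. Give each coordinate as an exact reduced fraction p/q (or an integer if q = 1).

A = (-23/3, -8)

1. A_x = -23/3  [2·signedArea(ADC) = 76/3 ∩ AD · BC = 112/3]
2. A_y = -8  [2·signedArea(ADC) = 76/3 ∩ AD · BC = 112/3]
   → A = (-23/3, -8)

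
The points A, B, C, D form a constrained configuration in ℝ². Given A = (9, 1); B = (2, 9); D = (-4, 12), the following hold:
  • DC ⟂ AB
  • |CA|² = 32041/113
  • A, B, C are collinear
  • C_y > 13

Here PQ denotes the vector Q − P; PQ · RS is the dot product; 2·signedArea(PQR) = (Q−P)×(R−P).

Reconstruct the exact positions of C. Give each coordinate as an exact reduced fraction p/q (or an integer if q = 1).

C = (-236/113, 1545/113)

1. C_x = -236/113  [A, B, C are collinear ∩ DC ⟂ AB]
2. C_y = 1545/113  [A, B, C are collinear ∩ DC ⟂ AB]
   → C = (-236/113, 1545/113)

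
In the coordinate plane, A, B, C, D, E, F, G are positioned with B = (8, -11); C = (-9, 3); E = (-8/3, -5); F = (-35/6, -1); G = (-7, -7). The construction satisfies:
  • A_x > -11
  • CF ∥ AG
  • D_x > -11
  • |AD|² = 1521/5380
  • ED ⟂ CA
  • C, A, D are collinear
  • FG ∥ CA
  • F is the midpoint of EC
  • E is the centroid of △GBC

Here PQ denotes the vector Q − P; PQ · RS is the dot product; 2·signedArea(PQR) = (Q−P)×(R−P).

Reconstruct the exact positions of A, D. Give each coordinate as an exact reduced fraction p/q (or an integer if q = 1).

A = (-61/6, -3)
D = (-41432/4035, -4737/1345)

1. A_x = -61/6  [CF ∥ AG ∩ FG ∥ CA]
2. A_y = -3  [CF ∥ AG ∩ FG ∥ CA]
   → A = (-61/6, -3)
3. D_x = -41432/4035  [C, A, D are collinear ∩ ED ⟂ CA]
4. D_y = -4737/1345  [C, A, D are collinear ∩ ED ⟂ CA]
   → D = (-41432/4035, -4737/1345)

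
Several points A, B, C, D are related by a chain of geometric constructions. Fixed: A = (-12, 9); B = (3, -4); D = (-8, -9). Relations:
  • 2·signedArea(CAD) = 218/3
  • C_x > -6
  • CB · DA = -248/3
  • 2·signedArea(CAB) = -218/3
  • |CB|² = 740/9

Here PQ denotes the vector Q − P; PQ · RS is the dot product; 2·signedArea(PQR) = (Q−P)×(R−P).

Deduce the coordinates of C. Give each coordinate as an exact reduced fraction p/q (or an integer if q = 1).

C = (-17/3, -4/3)

1. C_x = -17/3  [2·signedArea(CAD) = 218/3 ∩ CB · DA = -248/3]
2. C_y = -4/3  [2·signedArea(CAD) = 218/3 ∩ CB · DA = -248/3]
   → C = (-17/3, -4/3)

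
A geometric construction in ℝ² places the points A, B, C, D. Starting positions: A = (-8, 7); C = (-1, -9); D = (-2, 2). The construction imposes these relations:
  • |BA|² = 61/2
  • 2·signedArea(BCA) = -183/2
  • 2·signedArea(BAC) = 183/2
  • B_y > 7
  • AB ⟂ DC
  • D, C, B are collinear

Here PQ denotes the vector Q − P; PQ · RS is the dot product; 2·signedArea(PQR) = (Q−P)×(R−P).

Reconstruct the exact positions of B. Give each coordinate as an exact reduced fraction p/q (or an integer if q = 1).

B = (-5/2, 15/2)

1. B_x = -5/2  [D, C, B are collinear ∩ AB ⟂ DC]
2. B_y = 15/2  [D, C, B are collinear ∩ AB ⟂ DC]
   → B = (-5/2, 15/2)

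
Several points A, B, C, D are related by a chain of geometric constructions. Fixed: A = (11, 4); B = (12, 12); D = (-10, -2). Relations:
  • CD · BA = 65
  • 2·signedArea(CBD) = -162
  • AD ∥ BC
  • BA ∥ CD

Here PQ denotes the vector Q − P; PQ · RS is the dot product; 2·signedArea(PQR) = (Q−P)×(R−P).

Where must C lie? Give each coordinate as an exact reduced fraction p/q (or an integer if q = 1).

C = (-9, 6)

1. C_x = -9  [BA ∥ CD ∩ AD ∥ BC]
2. C_y = 6  [BA ∥ CD ∩ AD ∥ BC]
   → C = (-9, 6)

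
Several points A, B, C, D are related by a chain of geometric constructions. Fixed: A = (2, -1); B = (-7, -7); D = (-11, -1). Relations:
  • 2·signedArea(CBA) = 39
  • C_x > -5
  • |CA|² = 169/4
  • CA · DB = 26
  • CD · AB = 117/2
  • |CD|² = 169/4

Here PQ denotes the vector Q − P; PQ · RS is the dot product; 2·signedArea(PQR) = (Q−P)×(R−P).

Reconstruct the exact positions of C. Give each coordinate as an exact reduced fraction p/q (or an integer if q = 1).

C = (-9/2, -1)

1. C_x = -9/2  [CD · AB = 117/2 ∩ CA · DB = 26]
2. C_y = -1  [CD · AB = 117/2 ∩ CA · DB = 26]
   → C = (-9/2, -1)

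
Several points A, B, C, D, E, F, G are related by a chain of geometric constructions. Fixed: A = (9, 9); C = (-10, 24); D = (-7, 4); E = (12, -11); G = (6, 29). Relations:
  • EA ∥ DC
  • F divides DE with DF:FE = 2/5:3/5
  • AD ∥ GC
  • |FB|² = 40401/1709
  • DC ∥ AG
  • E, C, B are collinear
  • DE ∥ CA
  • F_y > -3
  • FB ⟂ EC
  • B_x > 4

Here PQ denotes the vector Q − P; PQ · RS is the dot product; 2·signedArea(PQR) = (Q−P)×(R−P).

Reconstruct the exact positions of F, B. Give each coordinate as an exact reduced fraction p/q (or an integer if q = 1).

B = (40302/8545, 1004/1709)
F = (3/5, -2)

1. F_x = 3/5  [F divides DE with DF:FE = 2/5:3/5]
2. F_y = -2  [F divides DE with DF:FE = 2/5:3/5]
   → F = (3/5, -2)
3. B_x = 40302/8545  [E, C, B are collinear ∩ FB ⟂ EC]
4. B_y = 1004/1709  [E, C, B are collinear ∩ FB ⟂ EC]
   → B = (40302/8545, 1004/1709)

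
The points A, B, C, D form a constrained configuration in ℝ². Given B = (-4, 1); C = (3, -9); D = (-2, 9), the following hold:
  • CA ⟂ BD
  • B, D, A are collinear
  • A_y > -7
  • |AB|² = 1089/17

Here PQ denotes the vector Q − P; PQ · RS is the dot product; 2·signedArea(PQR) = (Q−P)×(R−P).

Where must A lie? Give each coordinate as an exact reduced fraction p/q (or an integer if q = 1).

1. A_x = -101/17  [B, D, A are collinear ∩ CA ⟂ BD]
2. A_y = -115/17  [B, D, A are collinear ∩ CA ⟂ BD]
   → A = (-101/17, -115/17)

A = (-101/17, -115/17)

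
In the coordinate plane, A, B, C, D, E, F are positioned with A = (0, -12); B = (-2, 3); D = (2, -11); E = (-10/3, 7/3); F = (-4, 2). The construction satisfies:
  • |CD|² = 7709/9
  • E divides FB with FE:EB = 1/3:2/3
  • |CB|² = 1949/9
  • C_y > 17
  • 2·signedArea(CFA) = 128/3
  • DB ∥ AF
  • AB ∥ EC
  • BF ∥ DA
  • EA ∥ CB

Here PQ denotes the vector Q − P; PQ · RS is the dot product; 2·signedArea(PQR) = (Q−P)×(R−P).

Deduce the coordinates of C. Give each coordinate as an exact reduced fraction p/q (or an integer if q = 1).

1. C_x = -16/3  [EA ∥ CB ∩ AB ∥ EC]
2. C_y = 52/3  [EA ∥ CB ∩ AB ∥ EC]
   → C = (-16/3, 52/3)

C = (-16/3, 52/3)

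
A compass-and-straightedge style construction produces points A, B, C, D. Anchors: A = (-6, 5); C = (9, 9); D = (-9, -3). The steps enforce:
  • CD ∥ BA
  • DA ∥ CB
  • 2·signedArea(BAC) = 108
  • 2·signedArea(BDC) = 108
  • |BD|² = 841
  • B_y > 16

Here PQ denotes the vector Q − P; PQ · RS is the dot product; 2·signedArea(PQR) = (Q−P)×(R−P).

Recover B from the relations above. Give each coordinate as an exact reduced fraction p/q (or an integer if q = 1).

1. B_x = 12  [CD ∥ BA ∩ DA ∥ CB]
2. B_y = 17  [CD ∥ BA ∩ DA ∥ CB]
   → B = (12, 17)

B = (12, 17)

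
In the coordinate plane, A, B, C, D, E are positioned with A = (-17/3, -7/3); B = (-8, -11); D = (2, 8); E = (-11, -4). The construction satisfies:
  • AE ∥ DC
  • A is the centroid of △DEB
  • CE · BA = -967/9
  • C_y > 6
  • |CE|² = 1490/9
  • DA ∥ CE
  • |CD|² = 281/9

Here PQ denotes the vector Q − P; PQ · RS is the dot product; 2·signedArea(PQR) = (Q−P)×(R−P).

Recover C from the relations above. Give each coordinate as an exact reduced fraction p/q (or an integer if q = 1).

1. C_x = -10/3  [DA ∥ CE ∩ AE ∥ DC]
2. C_y = 19/3  [DA ∥ CE ∩ AE ∥ DC]
   → C = (-10/3, 19/3)

C = (-10/3, 19/3)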